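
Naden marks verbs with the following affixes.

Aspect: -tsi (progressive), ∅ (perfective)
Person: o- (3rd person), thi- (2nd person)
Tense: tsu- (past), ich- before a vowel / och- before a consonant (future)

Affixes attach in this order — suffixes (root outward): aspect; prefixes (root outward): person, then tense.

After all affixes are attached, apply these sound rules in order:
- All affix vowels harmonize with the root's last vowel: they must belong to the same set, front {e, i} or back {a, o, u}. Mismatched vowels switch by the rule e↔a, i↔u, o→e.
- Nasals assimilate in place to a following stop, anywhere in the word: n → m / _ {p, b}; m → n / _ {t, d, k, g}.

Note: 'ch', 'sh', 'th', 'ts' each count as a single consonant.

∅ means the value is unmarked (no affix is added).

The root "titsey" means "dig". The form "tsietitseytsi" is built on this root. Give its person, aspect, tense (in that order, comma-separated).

Segment: tsu-o-titsey-tsi.
person: o- → 3rd person.
aspect: -tsi → progressive.
tense: tsu- → past.

3rd person, progressive, past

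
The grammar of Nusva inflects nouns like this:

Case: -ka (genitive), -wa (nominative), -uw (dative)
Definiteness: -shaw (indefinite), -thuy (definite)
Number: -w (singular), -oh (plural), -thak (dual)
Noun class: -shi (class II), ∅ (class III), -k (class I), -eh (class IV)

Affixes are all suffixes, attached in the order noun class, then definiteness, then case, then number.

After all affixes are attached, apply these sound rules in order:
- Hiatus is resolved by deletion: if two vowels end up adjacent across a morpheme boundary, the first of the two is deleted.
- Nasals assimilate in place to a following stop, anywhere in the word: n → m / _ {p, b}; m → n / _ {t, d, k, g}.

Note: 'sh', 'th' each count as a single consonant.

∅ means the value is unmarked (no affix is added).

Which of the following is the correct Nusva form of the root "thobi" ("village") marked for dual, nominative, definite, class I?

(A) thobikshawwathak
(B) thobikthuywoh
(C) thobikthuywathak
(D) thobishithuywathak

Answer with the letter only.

Attach noun class class I -k → thobik.
Attach definiteness definite -thuy → thobikthuy.
Attach case nominative -wa → thobikthuywa.
Attach number dual -thak → thobikthuywathak.
Vowel deletion: no change.
Nasal assimilation: no change.
So the correct form is thobikthuywathak, option (C).
(A) thobikshawwathak is wrong: it uses indefinite instead of definite for definiteness.
(B) thobikthuywoh is wrong: it uses plural instead of dual for number.
(D) thobishithuywathak is wrong: it uses class II instead of class I for noun class.

C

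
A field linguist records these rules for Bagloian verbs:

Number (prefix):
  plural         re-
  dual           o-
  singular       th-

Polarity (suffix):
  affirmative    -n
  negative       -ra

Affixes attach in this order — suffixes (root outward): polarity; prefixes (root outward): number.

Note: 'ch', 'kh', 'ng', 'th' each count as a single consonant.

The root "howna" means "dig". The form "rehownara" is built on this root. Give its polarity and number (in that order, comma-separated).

Segment: re-howna-ra.
polarity: -ra → negative.
number: re- → plural.

negative, plural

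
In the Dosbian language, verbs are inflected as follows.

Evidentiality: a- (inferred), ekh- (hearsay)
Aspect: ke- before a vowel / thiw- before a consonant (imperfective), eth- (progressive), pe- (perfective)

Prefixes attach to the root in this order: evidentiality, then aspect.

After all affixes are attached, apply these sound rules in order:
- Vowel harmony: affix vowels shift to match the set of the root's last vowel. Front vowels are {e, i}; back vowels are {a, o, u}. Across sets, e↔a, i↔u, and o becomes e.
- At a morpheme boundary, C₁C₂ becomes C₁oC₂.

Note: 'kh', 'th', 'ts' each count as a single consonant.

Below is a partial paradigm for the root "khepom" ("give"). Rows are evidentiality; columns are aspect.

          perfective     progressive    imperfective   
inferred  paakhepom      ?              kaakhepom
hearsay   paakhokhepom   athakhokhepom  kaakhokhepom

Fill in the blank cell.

athakhepom

Attach evidentiality inferred a- → akhepom.
Attach aspect progressive eth- → ethakhepom.
Apply vowel harmony: ethakhepom → athakhepom.
Epenthesis: no change.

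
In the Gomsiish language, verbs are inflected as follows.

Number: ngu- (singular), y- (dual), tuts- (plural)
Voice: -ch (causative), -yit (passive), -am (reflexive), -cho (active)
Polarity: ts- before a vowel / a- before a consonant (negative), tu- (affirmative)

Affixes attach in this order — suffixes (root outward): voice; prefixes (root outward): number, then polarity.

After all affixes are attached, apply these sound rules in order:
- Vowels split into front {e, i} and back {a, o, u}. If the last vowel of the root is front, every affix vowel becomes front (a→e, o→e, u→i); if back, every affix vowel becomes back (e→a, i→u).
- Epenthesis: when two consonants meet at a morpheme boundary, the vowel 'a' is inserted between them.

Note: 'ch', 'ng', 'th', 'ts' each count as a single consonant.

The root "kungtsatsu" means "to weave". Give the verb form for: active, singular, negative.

angukungtsatsucho

Attach number singular ngu- → ngukungtsatsu.
Attach polarity negative a- (before consonant 'ng') → angukungtsatsu.
Attach voice active -cho → angukungtsatsucho.
Vowel harmony: no change.
Epenthesis: no change.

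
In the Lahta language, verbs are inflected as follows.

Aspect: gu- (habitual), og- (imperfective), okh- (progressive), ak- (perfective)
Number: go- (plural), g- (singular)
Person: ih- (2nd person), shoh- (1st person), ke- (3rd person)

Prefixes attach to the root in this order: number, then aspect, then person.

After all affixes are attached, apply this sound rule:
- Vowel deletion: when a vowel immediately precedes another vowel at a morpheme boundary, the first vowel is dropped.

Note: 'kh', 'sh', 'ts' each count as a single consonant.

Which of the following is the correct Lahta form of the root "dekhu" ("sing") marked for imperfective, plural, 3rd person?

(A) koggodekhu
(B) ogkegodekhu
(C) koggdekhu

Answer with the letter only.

Attach number plural go- → godekhu.
Attach aspect imperfective og- → oggodekhu.
Attach person 3rd person ke- → keoggodekhu.
Apply vowel deletion: keoggodekhu → koggodekhu.
So the correct form is koggodekhu, option (A).
(C) koggdekhu is wrong: it uses singular instead of plural for number.
(B) ogkegodekhu is wrong: it has the affixes in the wrong order.

A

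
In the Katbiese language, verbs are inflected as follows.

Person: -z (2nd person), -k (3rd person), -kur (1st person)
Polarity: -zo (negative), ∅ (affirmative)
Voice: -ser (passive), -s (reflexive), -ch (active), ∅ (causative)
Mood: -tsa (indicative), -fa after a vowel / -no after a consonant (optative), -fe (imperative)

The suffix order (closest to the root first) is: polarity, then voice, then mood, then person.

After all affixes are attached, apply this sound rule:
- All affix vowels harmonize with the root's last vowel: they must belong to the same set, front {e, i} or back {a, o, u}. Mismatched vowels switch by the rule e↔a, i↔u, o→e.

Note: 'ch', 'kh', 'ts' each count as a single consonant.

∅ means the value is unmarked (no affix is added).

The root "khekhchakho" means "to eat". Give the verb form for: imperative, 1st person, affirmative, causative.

polarity = affirmative: zero marking, form stays khekhchakho.
voice = causative: zero marking, form stays khekhchakho.
Attach mood imperative -fe → khekhchakhofe.
Attach person 1st person -kur → khekhchakhofekur.
Apply vowel harmony: khekhchakhofekur → khekhchakhofakur.

khekhchakhofakur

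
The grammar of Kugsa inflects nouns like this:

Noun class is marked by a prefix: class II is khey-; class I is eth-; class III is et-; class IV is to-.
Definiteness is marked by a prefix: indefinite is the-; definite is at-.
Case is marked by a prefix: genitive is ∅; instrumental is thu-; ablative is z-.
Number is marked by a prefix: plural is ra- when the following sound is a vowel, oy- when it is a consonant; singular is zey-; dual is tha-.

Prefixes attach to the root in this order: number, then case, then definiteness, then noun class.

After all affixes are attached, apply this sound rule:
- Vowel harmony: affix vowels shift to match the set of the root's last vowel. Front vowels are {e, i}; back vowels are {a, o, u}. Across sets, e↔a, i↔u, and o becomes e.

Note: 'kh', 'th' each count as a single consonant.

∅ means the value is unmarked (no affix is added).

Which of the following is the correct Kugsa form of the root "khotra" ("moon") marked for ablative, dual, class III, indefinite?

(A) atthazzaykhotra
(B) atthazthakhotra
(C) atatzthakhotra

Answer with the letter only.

B

Attach number dual tha- → thakhotra.
Attach case ablative z- → zthakhotra.
Attach definiteness indefinite the- → thezthakhotra.
Attach noun class class III et- → etthezthakhotra.
Apply vowel harmony: etthezthakhotra → atthazthakhotra.
So the correct form is atthazthakhotra, option (B).
(C) atatzthakhotra is wrong: it uses definite instead of indefinite for definiteness.
(A) atthazzaykhotra is wrong: it uses singular instead of dual for number.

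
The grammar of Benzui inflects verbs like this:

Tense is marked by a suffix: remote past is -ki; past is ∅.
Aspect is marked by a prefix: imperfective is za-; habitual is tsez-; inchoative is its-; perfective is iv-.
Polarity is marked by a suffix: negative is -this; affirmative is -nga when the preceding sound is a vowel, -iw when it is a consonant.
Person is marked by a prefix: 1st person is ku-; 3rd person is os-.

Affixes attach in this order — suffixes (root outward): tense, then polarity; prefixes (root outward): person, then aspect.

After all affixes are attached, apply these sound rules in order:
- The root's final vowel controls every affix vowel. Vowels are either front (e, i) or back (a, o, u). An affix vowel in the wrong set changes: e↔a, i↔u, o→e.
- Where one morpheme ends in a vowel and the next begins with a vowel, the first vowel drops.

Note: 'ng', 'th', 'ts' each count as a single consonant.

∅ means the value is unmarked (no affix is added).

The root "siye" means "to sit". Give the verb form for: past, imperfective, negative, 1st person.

zekisiyethis

tense = past: zero marking, form stays siye.
Attach polarity negative -this → siyethis.
Attach person 1st person ku- → kusiyethis.
Attach aspect imperfective za- → zakusiyethis.
Apply vowel harmony: zakusiyethis → zekisiyethis.
Vowel deletion: no change.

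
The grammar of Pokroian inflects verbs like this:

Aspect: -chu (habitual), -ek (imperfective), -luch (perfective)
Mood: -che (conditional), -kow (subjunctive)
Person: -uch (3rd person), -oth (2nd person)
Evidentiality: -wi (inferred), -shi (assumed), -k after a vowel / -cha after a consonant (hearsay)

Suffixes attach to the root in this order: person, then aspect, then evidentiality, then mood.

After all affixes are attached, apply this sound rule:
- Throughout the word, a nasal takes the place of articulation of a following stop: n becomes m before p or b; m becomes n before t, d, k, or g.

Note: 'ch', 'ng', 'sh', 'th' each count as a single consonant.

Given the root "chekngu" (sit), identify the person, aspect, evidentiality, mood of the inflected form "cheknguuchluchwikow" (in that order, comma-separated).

Segment: chekngu-uch-luch-wi-kow.
person: -uch → 3rd person.
aspect: -luch → perfective.
evidentiality: -wi → inferred.
mood: -kow → subjunctive.

3rd person, perfective, inferred, subjunctive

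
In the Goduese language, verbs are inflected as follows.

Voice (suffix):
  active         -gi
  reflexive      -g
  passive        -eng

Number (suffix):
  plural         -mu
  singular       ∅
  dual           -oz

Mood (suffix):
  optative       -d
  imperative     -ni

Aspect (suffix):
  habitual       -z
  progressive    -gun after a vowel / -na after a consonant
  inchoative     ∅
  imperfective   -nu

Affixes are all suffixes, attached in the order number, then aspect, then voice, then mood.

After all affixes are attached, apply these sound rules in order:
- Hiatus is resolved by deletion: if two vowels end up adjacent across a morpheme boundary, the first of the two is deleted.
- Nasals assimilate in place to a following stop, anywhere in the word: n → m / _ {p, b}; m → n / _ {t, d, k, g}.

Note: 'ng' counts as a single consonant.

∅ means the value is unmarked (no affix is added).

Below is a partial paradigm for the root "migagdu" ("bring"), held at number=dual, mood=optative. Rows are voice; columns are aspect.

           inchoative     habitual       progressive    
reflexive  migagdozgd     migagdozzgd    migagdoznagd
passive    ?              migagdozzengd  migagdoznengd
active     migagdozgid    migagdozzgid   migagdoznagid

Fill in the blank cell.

migagdozengd

Attach number dual -oz → migagduoz.
aspect = inchoative: zero marking, form stays migagduoz.
Attach voice passive -eng → migagduozeng.
Attach mood optative -d → migagduozengd.
Apply vowel deletion: migagduozengd → migagdozengd.
Nasal assimilation: no change.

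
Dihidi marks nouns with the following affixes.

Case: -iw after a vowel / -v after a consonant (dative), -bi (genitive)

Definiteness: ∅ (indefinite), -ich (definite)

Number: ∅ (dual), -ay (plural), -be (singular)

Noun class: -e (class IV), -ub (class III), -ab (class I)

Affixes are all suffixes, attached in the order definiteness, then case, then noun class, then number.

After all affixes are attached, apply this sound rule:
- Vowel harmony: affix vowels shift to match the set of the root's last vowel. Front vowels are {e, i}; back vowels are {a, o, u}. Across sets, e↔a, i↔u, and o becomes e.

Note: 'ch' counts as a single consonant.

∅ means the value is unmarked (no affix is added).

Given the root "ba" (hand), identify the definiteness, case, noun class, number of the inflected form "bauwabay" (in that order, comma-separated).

Segment: ba-iw-ab-ay.
definiteness: ∅ → indefinite.
case: -iw/v → dative.
noun class: -ab → class I.
number: -ay → plural.

indefinite, dative, class I, plural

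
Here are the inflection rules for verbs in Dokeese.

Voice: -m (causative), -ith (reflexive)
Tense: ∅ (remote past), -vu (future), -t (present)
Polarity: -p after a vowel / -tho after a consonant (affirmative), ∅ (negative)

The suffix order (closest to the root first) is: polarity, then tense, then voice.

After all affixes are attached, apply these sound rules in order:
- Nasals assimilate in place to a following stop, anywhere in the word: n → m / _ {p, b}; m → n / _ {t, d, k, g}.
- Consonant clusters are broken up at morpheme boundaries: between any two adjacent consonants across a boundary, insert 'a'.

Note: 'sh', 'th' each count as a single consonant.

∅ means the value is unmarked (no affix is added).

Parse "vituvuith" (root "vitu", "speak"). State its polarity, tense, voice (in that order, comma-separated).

Segment: vitu-vu-ith.
polarity: ∅ → negative.
tense: -vu → future.
voice: -ith → reflexive.

negative, future, reflexive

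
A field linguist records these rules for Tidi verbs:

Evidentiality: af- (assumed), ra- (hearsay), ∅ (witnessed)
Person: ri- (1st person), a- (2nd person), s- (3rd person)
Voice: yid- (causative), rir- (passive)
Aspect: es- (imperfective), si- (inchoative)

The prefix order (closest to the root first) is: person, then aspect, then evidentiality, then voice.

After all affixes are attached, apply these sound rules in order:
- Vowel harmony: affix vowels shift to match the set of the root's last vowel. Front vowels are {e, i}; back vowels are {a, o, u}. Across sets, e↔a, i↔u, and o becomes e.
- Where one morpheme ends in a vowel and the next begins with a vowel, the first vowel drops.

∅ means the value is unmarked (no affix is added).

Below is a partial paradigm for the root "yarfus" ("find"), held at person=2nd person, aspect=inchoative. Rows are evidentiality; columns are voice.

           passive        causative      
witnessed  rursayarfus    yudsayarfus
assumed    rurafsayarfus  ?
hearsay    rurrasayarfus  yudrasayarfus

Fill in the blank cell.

Attach person 2nd person a- → ayarfus.
Attach aspect inchoative si- → siayarfus.
Attach evidentiality assumed af- → afsiayarfus.
Attach voice causative yid- → yidafsiayarfus.
Apply vowel harmony: yidafsiayarfus → yudafsuayarfus.
Apply vowel deletion: yudafsuayarfus → yudafsayarfus.

yudafsayarfus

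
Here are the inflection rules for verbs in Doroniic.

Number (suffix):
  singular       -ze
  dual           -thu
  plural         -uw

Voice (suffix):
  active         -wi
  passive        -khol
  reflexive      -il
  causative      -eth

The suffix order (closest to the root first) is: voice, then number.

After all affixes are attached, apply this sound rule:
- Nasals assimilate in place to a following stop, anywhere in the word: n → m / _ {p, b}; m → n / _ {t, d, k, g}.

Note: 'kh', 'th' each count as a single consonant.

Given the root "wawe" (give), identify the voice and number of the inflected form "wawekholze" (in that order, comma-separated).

passive, singular

Segment: wawe-khol-ze.
voice: -khol → passive.
number: -ze → singular.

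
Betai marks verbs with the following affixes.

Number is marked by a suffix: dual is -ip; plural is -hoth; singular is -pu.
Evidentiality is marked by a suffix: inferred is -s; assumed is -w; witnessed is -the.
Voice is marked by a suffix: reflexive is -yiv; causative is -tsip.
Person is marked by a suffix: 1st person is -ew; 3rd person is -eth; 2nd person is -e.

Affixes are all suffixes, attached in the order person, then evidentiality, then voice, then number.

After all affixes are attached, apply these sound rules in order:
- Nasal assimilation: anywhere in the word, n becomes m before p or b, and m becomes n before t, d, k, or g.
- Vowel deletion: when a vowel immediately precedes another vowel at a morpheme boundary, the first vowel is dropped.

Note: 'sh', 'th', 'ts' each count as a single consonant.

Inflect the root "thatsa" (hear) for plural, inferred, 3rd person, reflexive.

thatsethsyivhoth

Attach person 3rd person -eth → thatsaeth.
Attach evidentiality inferred -s → thatsaeths.
Attach voice reflexive -yiv → thatsaethsyiv.
Attach number plural -hoth → thatsaethsyivhoth.
Nasal assimilation: no change.
Apply vowel deletion: thatsaethsyivhoth → thatsethsyivhoth.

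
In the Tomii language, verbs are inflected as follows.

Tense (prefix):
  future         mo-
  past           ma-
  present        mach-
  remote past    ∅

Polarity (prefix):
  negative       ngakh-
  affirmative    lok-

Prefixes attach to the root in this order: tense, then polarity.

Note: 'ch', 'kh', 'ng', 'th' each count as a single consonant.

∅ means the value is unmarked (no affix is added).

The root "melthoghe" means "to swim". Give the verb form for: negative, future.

ngakhmomelthoghe

Attach tense future mo- → momelthoghe.
Attach polarity negative ngakh- → ngakhmomelthoghe.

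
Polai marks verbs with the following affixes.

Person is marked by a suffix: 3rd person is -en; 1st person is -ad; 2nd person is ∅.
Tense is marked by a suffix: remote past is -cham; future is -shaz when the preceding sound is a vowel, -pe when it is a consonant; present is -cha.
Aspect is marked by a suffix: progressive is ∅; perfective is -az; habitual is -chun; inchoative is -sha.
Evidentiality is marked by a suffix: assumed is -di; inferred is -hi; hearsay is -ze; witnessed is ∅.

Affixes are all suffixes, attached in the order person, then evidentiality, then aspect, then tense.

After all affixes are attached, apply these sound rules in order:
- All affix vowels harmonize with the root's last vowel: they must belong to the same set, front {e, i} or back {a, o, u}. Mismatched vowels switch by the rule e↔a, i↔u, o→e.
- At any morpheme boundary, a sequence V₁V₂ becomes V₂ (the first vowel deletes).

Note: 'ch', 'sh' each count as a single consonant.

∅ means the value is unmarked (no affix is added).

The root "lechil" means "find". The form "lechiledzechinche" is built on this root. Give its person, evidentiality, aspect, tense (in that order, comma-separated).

1st person, hearsay, habitual, present

Segment: lechil-ad-ze-chun-cha.
person: -ad → 1st person.
evidentiality: -ze → hearsay.
aspect: -chun → habitual.
tense: -cha → present.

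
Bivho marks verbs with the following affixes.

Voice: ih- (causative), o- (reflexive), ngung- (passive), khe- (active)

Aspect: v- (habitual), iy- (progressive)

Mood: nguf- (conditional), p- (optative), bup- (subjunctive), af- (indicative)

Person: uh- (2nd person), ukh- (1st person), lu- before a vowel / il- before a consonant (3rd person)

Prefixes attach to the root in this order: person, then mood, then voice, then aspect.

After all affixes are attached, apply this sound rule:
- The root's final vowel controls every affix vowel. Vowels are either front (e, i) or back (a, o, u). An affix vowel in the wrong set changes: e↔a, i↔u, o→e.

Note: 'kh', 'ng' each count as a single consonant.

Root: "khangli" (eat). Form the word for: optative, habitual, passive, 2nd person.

Attach person 2nd person uh- → uhkhangli.
Attach mood optative p- → puhkhangli.
Attach voice passive ngung- → ngungpuhkhangli.
Attach aspect habitual v- → vngungpuhkhangli.
Apply vowel harmony: vngungpuhkhangli → vngingpihkhangli.

vngingpihkhangli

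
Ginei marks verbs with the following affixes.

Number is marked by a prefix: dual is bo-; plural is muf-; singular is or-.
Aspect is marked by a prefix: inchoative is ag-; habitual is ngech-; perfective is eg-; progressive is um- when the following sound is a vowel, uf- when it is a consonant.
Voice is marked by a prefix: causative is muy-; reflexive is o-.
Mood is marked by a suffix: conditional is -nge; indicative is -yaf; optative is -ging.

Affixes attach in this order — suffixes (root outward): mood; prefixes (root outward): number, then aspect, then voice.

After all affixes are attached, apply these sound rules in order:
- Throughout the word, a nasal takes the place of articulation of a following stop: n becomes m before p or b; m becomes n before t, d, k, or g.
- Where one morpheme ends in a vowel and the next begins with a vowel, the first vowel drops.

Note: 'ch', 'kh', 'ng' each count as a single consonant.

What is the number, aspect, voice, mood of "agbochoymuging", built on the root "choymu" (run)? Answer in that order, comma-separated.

dual, inchoative, reflexive, optative

Segment: o-ag-bo-choymu-ging.
number: bo- → dual.
aspect: ag- → inchoative.
voice: o- → reflexive.
mood: -ging → optative.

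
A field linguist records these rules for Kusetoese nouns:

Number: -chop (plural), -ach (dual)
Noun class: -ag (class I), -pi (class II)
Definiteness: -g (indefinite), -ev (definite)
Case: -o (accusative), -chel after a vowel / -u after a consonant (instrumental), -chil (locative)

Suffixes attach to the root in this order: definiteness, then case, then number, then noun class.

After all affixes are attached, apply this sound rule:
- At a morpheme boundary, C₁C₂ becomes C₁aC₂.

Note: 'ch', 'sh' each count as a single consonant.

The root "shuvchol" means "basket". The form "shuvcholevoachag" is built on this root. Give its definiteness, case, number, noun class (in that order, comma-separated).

Segment: shuvchol-ev-o-ach-ag.
definiteness: -ev → definite.
case: -o → accusative.
number: -ach → dual.
noun class: -ag → class I.

definite, accusative, dual, class I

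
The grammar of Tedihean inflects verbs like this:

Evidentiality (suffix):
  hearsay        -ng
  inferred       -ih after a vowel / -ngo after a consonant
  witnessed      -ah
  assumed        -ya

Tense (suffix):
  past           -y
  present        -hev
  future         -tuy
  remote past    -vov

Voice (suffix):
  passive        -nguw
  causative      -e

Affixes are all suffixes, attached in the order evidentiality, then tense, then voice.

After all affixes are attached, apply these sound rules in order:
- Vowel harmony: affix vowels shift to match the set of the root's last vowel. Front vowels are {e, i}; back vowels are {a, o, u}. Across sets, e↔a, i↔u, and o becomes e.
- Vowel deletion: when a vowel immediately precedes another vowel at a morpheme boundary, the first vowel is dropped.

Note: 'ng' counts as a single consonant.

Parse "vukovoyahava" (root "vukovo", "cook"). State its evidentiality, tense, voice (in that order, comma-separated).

Segment: vukovo-ya-hev-e.
evidentiality: -ya → assumed.
tense: -hev → present.
voice: -e → causative.

assumed, present, causative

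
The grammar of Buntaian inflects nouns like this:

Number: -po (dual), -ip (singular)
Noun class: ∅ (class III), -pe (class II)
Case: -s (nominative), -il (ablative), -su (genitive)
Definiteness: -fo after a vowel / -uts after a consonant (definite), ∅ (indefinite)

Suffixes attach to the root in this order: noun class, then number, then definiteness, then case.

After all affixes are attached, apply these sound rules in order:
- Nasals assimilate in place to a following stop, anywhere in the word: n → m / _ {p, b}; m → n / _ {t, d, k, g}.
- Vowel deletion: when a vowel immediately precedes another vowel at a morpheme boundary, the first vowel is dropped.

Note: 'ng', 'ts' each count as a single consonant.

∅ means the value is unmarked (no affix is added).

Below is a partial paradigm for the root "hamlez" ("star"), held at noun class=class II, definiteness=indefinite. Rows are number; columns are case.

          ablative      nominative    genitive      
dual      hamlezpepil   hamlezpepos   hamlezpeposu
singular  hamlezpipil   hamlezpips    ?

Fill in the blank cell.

hamlezpipsu

Attach noun class class II -pe → hamlezpe.
Attach number singular -ip → hamlezpeip.
definiteness = indefinite: zero marking, form stays hamlezpeip.
Attach case genitive -su → hamlezpeipsu.
Nasal assimilation: no change.
Apply vowel deletion: hamlezpeipsu → hamlezpipsu.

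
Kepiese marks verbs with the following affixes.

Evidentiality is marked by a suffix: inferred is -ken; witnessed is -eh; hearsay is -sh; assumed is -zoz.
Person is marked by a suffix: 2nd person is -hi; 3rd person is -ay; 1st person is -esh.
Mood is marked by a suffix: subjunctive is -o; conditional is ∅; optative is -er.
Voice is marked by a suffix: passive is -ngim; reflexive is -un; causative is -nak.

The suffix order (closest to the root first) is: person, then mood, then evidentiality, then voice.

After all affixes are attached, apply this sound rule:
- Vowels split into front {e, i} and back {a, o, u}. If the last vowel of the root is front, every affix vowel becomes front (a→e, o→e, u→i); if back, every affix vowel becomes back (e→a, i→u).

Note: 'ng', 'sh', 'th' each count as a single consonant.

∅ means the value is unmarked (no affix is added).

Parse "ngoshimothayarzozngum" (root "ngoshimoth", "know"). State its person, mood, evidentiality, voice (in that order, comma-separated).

3rd person, optative, assumed, passive

Segment: ngoshimoth-ay-er-zoz-ngim.
person: -ay → 3rd person.
mood: -er → optative.
evidentiality: -zoz → assumed.
voice: -ngim → passive.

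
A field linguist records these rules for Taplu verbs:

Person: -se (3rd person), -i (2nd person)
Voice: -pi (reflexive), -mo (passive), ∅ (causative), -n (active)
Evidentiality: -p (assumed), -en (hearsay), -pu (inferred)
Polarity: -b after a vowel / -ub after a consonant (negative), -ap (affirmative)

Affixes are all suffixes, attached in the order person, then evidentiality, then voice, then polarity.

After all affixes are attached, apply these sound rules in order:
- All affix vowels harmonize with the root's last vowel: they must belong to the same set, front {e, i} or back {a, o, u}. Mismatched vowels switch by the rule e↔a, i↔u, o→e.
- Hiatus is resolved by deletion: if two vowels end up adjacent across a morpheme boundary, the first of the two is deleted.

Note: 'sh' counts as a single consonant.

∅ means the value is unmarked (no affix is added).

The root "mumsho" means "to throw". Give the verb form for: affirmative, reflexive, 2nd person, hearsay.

mumshanpap

Attach person 2nd person -i → mumshoi.
Attach evidentiality hearsay -en → mumshoien.
Attach voice reflexive -pi → mumshoienpi.
Attach polarity affirmative -ap → mumshoienpiap.
Apply vowel harmony: mumshoienpiap → mumshouanpuap.
Apply vowel deletion: mumshouanpuap → mumshanpap.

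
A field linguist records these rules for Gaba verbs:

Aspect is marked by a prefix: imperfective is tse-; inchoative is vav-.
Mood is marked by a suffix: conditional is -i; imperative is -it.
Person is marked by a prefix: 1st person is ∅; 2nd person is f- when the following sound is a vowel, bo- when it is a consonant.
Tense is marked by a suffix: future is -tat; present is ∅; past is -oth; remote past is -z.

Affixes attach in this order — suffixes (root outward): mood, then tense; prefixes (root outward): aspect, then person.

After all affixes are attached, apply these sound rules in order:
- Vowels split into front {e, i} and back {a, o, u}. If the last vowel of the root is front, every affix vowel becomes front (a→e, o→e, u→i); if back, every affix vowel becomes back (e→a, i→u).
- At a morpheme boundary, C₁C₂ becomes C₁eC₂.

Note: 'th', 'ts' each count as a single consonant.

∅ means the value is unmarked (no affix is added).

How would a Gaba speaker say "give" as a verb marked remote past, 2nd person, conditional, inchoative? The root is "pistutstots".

Attach mood conditional -i → pistutstotsi.
Attach tense remote past -z → pistutstotsiz.
Attach aspect inchoative vav- → vavpistutstotsiz.
Attach person 2nd person bo- (before consonant 'v') → bovavpistutstotsiz.
Apply vowel harmony: bovavpistutstotsiz → bovavpistutstotsuz.
Apply epenthesis: bovavpistutstotsuz → bovavepistutstotsuz.

bovavepistutstotsuz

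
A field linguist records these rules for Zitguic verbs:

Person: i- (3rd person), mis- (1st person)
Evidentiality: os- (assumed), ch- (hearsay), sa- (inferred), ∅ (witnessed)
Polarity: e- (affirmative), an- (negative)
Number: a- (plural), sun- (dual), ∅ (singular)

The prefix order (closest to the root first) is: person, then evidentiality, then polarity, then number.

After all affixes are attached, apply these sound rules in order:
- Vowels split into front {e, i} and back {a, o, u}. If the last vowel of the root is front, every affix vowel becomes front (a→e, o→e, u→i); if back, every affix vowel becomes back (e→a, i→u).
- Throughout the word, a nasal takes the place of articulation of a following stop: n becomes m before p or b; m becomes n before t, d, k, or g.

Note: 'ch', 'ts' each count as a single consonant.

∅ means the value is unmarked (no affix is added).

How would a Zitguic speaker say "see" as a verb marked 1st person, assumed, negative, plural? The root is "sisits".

Attach person 1st person mis- → missisits.
Attach evidentiality assumed os- → osmissisits.
Attach polarity negative an- → anosmissisits.
Attach number plural a- → aanosmissisits.
Apply vowel harmony: aanosmissisits → eenesmissisits.
Nasal assimilation: no change.

eenesmissisits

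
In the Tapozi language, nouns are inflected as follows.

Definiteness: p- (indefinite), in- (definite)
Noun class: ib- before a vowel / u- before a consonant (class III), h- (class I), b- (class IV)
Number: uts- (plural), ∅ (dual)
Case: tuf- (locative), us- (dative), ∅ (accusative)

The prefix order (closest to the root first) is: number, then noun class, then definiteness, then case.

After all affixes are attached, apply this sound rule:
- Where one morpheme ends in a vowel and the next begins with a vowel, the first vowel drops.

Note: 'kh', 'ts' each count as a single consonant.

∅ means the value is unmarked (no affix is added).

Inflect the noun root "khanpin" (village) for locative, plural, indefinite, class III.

Attach number plural uts- → utskhanpin.
Attach noun class class III ib- (before vowel 'u') → ibutskhanpin.
Attach definiteness indefinite p- → pibutskhanpin.
Attach case locative tuf- → tufpibutskhanpin.
Vowel deletion: no change.

tufpibutskhanpin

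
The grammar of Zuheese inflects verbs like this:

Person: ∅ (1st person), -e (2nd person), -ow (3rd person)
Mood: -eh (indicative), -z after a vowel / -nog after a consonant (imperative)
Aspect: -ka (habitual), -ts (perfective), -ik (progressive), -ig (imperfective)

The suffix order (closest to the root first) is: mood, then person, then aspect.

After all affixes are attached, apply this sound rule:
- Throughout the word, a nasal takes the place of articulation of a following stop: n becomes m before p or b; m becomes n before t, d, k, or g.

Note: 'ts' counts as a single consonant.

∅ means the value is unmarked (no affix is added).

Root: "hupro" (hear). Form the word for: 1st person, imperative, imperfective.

Attach mood imperative -z (after vowel 'o') → huproz.
person = 1st person: zero marking, form stays huproz.
Attach aspect imperfective -ig → huprozig.
Nasal assimilation: no change.

huprozig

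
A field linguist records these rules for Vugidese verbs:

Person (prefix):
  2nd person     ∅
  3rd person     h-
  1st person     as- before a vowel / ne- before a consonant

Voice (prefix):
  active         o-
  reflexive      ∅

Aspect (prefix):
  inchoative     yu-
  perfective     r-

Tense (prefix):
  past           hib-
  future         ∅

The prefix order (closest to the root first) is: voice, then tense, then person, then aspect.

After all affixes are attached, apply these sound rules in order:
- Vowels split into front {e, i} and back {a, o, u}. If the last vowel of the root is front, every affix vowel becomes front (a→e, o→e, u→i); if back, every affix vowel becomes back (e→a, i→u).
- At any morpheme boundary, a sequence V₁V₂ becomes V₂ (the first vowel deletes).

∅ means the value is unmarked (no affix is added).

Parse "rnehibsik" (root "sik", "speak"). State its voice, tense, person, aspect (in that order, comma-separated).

reflexive, past, 1st person, perfective

Segment: r-ne-hib-sik.
voice: ∅ → reflexive.
tense: hib- → past.
person: as/ne- → 1st person.
aspect: r- → perfective.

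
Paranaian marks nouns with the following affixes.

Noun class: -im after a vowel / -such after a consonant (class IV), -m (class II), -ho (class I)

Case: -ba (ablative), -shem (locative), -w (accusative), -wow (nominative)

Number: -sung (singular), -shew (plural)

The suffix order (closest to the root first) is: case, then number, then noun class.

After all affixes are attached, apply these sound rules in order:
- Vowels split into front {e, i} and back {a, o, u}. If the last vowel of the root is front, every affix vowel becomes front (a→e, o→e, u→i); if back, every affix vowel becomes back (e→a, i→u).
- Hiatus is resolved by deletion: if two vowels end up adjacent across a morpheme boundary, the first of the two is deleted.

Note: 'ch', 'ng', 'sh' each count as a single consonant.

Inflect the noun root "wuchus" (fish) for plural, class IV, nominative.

Attach case nominative -wow → wuchuswow.
Attach number plural -shew → wuchuswowshew.
Attach noun class class IV -such (after consonant 'w') → wuchuswowshewsuch.
Apply vowel harmony: wuchuswowshewsuch → wuchuswowshawsuch.
Vowel deletion: no change.

wuchuswowshawsuch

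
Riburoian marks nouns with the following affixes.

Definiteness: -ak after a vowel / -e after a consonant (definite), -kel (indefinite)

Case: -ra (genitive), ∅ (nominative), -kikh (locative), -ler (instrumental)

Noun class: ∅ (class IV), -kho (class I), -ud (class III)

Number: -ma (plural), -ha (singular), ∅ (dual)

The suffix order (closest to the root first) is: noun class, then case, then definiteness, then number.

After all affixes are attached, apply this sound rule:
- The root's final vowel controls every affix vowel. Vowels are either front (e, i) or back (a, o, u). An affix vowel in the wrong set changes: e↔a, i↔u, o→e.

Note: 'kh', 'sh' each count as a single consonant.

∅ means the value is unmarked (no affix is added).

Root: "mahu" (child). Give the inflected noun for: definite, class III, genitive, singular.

Attach noun class class III -ud → mahuud.
Attach case genitive -ra → mahuudra.
Attach definiteness definite -ak (after vowel 'a') → mahuudraak.
Attach number singular -ha → mahuudraakha.
Vowel harmony: no change.

mahuudraakha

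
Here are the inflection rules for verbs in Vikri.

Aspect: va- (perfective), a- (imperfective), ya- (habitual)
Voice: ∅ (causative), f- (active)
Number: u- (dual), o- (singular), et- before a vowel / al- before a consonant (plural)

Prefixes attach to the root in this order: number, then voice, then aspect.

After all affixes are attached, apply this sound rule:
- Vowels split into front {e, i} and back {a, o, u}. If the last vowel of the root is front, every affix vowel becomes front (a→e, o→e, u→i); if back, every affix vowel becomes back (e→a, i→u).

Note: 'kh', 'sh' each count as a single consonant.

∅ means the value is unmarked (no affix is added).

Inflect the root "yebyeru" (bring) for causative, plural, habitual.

Attach number plural al- (before consonant 'y') → alyebyeru.
voice = causative: zero marking, form stays alyebyeru.
Attach aspect habitual ya- → yaalyebyeru.
Vowel harmony: no change.

yaalyebyeru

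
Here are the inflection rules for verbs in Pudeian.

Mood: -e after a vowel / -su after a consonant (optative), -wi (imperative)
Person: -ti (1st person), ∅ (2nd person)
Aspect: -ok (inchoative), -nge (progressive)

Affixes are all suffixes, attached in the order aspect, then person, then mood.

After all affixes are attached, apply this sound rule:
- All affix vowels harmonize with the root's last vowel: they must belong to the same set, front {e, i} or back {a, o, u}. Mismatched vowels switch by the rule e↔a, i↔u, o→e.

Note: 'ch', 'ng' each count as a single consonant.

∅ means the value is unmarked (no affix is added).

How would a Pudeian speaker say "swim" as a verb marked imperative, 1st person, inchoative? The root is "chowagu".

Attach aspect inchoative -ok → chowaguok.
Attach person 1st person -ti → chowaguokti.
Attach mood imperative -wi → chowaguoktiwi.
Apply vowel harmony: chowaguoktiwi → chowaguoktuwu.

chowaguoktuwu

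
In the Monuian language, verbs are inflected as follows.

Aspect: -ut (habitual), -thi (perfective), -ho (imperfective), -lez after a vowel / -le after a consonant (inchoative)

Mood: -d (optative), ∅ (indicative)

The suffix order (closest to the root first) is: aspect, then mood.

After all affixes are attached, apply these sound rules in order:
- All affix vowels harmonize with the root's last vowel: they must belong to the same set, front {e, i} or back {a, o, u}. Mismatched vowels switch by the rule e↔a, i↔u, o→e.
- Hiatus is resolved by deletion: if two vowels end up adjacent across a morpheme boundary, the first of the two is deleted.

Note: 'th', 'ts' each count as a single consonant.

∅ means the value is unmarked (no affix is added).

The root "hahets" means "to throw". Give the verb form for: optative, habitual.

Attach aspect habitual -ut → hahetsut.
Attach mood optative -d → hahetsutd.
Apply vowel harmony: hahetsutd → hahetsitd.
Vowel deletion: no change.

hahetsitd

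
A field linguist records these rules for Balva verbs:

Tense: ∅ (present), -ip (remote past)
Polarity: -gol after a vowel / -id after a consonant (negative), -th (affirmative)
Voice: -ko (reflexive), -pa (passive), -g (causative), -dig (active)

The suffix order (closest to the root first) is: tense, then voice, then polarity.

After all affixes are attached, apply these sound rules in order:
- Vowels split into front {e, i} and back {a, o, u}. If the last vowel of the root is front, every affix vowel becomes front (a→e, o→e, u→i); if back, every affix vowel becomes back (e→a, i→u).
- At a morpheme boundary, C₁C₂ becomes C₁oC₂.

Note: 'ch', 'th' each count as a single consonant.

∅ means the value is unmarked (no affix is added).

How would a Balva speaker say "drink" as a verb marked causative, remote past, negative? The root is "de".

Attach tense remote past -ip → deip.
Attach voice causative -g → deipg.
Attach polarity negative -id (after consonant 'g') → deipgid.
Vowel harmony: no change.
Apply epenthesis: deipgid → deipogid.

deipogid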